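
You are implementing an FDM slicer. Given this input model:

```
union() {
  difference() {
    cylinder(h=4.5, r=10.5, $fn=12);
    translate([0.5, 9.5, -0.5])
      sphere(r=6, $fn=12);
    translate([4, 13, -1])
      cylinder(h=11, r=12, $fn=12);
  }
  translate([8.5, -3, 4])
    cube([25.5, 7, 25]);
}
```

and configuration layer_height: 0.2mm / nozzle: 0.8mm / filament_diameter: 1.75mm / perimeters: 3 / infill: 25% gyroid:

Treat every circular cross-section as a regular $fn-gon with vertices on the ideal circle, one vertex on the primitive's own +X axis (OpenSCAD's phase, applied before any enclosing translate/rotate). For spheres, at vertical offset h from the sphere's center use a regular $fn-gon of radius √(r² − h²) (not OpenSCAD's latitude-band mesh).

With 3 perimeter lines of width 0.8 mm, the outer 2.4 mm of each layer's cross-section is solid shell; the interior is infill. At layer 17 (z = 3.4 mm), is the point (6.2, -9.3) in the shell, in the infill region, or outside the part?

outside

At z = 3.4 mm: the r=10.5 cylinder gives a regular 12-gon of circumradius 10.5 (constant along its height); the sphere at (0.5, 9.5): section is a regular 12-gon, circumradius = √(r²−h²) = √(6²−3.9²) = 4.560; the r=12 cylinder at (4, 13) contributes a regular 12-gon of circumradius 12; Subtracting the remaining from the first: starting from the r=10.5 cylinder, the r=6 sphere at (0.5, 9.5) partially overlaps it — only the 34.68 mm² overlap (of its 62.37 mm²) is removed, clipping the outline; the r=12 cylinder at (4, 13) partially overlaps it — only the 66.12 mm² overlap (of its 432.00 mm²) is removed, clipping the outline — 1 connected region; the cube at (8.5, -3) is absent (z outside [4, 29]); Combining (union): only the result so far is present, so the union is just that shape — 1 connected region. Overall, the cross-section is a single solid region. The nearest boundary edge runs (9.09, -5.25)→(5.25, -9.09); distance from the point to it = 0.82 mm. The point is not inside any of the regions above, so it lies outside the cross-section (0.82 mm from the nearest boundary).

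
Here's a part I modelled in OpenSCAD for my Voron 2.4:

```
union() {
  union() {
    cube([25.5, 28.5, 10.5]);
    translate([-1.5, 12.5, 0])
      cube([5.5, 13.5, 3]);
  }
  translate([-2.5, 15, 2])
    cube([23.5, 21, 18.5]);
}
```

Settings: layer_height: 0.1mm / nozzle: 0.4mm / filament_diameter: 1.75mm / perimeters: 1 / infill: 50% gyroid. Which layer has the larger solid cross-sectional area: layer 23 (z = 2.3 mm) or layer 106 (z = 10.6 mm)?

Layer 23 (z = 2.3): the cube is present — its section is the full 25.5×28.5 rectangle (area 726.75 mm²); the cube at (-1.5, 12.5) is present — its section is the full 5.5×13.5 rectangle (area 74.25 mm²); Combining (union): the regions partially overlap — summed areas 801.00 mm² minus the doubly-counted overlap 54.00 mm² gives 747.00 mm² — area = 747.00 mm²; the cube at (-2.5, 15) (footprint 23.5×21) is included at this height (area 493.50 mm²); Taking the union: the regions partially overlap — summed areas 1240.50 mm² minus the doubly-counted overlap 300.00 mm² gives 940.50 mm² — area = 940.50 mm². So its area = 940.50 mm². Layer 106 (z = 10.6): the cube is absent (z outside [0, 10.5]); the cube at (-1.5, 12.5) is not intersected at this z (z outside [0, 3]); Combining (union): nothing is present at this height; the cube at (-2.5, 15) (footprint 23.5×21) is included at this height (area 493.50 mm²); Taking the union: only the 23.5×21 cube at (-2.5, 15) is present, so the union is just that shape — area = 493.50 mm². So its area = 493.50 mm². Layer 23 is larger (940.50 vs 493.50 mm²).

layer 23 (z = 2.3 mm)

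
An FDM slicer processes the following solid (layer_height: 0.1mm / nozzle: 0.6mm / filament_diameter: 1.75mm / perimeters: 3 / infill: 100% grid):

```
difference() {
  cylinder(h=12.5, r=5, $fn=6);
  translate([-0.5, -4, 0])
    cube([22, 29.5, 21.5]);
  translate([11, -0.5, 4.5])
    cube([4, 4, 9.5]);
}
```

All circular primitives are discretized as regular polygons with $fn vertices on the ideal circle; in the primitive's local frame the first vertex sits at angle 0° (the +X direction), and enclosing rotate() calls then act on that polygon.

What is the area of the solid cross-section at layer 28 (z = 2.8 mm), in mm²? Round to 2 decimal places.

29.17 mm²

At z = 2.8 mm: the r=5 cylinder gives a regular 6-gon of circumradius 5 (constant along its height) (area = (6/2)·5.000²·sin(360°/6) = 64.95 mm²); the 22×29.5 cube at (-0.5, -4) contributes its full rectangle (area 649.00 mm²); the cube at (11, -0.5) is absent (z outside [4.5, 14]); Taking the first minus the rest: starting from the r=5 cylinder (64.95 mm²), the 22×29.5 cube at (-0.5, -4) partially overlaps it — only the 35.78 mm² overlap (of its 649.00 mm²) is removed, clipping the outline — area = 29.17 mm². Overall, the cross-section is a single solid region. Net area = 29.17 mm².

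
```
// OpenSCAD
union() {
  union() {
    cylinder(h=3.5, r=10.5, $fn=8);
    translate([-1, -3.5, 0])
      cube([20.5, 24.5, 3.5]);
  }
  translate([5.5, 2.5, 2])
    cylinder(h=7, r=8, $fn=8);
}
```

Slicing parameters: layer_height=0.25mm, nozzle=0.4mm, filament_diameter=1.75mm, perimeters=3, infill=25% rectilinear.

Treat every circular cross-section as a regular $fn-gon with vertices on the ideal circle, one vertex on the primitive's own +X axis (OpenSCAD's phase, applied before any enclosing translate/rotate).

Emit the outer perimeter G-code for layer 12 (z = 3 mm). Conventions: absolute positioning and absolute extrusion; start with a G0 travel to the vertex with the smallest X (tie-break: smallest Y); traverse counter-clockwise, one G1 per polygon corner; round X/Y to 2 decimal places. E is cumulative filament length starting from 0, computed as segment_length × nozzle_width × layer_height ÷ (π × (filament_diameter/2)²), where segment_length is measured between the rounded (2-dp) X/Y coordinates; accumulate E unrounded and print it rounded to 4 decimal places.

G0 X-10.50 Y0.00 Z3.00
G1 X-7.42 Y-7.42 E0.3340
G1 X0.00 Y-10.50 E0.6680
G1 X7.42 Y-7.42 E1.0020
G1 X8.79 Y-4.14 E1.1498
G1 X10.33 Y-3.50 E1.2191
G1 X19.50 Y-3.50 E1.6004
G1 X19.50 Y21.00 E2.6190
G1 X-1.00 Y21.00 E3.4713
G1 X-1.00 Y10.09 E3.9249
G1 X-7.42 Y7.42 E4.2139
G1 X-10.50 Y0.00 E4.5479

At z = 3 mm: the r=10.5 cylinder gives a regular 8-gon of circumradius 10.5 (constant along its height); the 20.5×24.5 cube at (-1, -3.5) contributes its full rectangle; Combining (union): the regions partially overlap (shared area 125.96 mm²), so overlapping operands fuse into one piece — 1 connected region; the cylinder at (5.5, 2.5): section is a regular 8-gon, circumradius r=8; Combining (union): the regions partially overlap (shared area 180.61 mm²), so overlapping operands fuse into one piece — 1 connected region. The outline is a single polygon with 11 vertices. Extrusion per mm of travel: 0.4 × 0.25 / (π × 0.875²) = 0.041575. Accumulating E over each segment gives final E = 4.5479.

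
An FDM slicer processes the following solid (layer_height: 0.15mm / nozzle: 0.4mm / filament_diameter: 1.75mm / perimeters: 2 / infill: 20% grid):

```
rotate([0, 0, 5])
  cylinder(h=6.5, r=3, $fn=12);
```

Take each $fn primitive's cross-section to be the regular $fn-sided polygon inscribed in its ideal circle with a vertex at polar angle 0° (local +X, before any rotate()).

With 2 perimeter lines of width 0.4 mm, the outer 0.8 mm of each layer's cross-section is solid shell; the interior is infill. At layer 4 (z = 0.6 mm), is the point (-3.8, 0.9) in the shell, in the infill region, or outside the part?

outside

At z = 0.6 mm: the r=3 cylinder gives a regular 12-gon of circumradius 3 (constant along its height); (rotated 5° about Z; rotation is an isometry so areas/perimeters/island counts are preserved). Overall, the cross-section is a single solid region. Undo the 5° rotation: the query point maps to (-3.707, 1.228) in the un-rotated model frame. The nearest boundary edge runs (-2.60, 1.50)→(-3.00, 0.00); distance from the point to it = 1.00 mm. The point is not inside any of the regions above, so it lies outside the cross-section (1.00 mm from the nearest boundary).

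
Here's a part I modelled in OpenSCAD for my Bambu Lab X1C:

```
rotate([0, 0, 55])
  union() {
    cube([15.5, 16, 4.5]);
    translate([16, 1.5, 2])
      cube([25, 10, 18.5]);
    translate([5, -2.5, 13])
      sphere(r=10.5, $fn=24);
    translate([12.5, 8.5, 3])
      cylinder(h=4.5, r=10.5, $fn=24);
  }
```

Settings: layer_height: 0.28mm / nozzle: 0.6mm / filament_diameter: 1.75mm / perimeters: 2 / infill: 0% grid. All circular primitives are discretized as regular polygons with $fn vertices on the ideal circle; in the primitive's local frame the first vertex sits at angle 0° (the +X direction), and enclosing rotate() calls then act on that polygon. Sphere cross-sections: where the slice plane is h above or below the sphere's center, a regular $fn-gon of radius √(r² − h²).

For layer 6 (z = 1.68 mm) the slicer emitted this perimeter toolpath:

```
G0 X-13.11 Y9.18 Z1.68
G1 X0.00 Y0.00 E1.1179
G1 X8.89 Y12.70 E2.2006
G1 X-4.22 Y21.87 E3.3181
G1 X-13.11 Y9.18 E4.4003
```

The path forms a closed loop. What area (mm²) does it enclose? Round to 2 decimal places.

Apply the shoelace formula to the sequence of (X, Y) vertices; enclosed area = 248.00 mm².

248.00 mm²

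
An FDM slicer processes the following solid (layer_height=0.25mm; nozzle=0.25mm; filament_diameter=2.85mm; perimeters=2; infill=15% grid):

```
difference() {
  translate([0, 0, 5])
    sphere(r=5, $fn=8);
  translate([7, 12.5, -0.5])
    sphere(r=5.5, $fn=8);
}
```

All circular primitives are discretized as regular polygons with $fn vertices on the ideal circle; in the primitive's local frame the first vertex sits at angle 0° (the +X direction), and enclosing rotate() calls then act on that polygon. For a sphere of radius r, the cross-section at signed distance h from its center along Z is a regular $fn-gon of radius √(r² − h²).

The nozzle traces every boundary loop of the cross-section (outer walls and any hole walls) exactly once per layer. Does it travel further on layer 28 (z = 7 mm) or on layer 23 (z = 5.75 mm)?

layer 23 (z = 5.75 mm)

Layer 28 (z = 7): the r=5 sphere contributes a regular 8-gon of circumradius √(5²−2²) = 4.583 (perimeter = 2·8·4.583·sin(180°/8) = 28.06 mm); the sphere at (7, 12.5) is not intersected at this z (|z−center|=7.500 > r=5.5); After the difference (first − rest): none of the subtracted shapes is present at this height, so the r=5 sphere is unchanged — boundary = 28.06 mm. So its perimeter = 28.06 mm. Layer 23 (z = 5.75): the sphere: section is a regular 8-gon, circumradius = √(r²−h²) = √(5²−0.75²) = 4.943 (perimeter = 2·8·4.943·sin(180°/8) = 30.27 mm); the sphere at (7, 12.5) does not reach this height (|z−center|=6.250 > r=5.5); Taking the first minus the rest: none of the subtracted shapes is present at this height, so the r=5 sphere is unchanged — boundary = 30.27 mm. So its perimeter = 30.27 mm. Layer 23 is larger (30.27 vs 28.06 mm).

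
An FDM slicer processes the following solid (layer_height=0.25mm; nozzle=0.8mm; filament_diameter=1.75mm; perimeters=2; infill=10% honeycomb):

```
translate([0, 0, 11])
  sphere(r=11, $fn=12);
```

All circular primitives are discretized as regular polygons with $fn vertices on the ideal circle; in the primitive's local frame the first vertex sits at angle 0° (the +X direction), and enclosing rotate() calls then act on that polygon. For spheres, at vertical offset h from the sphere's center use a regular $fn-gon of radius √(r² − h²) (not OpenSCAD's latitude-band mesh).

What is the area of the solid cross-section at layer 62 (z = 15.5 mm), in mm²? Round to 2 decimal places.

302.25 mm²

At z = 15.5 mm: the sphere: section is a regular 12-gon, circumradius = √(r²−h²) = √(11²−4.5²) = 10.037 (area = (12/2)·10.037²·sin(360°/12) = 302.25 mm²). Overall, the cross-section is a single solid region. Net area = 302.25 mm².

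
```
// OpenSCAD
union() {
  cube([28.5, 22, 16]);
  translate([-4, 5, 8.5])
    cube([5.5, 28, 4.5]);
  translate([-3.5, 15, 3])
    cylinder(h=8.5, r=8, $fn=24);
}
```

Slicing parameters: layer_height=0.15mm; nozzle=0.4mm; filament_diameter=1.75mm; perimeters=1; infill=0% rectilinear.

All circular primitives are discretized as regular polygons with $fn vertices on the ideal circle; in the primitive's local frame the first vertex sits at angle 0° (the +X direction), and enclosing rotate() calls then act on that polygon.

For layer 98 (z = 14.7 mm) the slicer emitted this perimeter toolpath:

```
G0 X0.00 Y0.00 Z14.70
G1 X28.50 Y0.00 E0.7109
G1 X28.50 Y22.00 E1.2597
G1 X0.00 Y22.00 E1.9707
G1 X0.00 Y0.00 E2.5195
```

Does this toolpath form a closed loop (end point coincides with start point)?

yes

Start point (G0): (0.00, 0.00). End point (last G1): the path returns to the start — closed.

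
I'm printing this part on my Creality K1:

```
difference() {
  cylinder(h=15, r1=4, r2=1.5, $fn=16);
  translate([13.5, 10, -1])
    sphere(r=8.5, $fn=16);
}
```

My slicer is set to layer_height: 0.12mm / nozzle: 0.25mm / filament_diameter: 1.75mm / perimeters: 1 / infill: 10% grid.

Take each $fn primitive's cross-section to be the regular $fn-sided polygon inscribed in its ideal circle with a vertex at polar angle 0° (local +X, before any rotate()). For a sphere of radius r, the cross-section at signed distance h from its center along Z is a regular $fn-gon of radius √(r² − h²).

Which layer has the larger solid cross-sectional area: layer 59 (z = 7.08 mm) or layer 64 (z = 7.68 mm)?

Layer 59 (z = 7.08): the cone: at t=0.472 of its height the radius interpolates to r₁+(r₂−r₁)t = 2.820, giving a regular 16-gon of that circumradius (area = (16/2)·2.820²·sin(360°/16) = 24.35 mm²); the sphere at (13.5, 10): section is a regular 16-gon, circumradius = √(r²−h²) = √(8.5²−8.08²) = 2.639 (area = (16/2)·2.639²·sin(360°/16) = 21.32 mm²); After the difference (first − rest): starting from the cone (24.35 mm²), the r=8.5 sphere at (13.5, 10) misses the remaining region (no effect) — area = 24.35 mm². So its area = 24.35 mm². Layer 64 (z = 7.68): the cone contributes a regular 16-gon of circumradius 2.720 (interpolated between r1=4 and r2=1.5 at t=0.512) (area = (16/2)·2.720²·sin(360°/16) = 22.65 mm²); the sphere at (13.5, 10) does not reach this height (|z−center|=8.680 > r=8.5); Taking the first minus the rest: none of the subtracted shapes is present at this height, so the cone is unchanged — area = 22.65 mm². So its area = 22.65 mm². Layer 59 is larger (24.35 vs 22.65 mm²).

layer 59 (z = 7.08 mm)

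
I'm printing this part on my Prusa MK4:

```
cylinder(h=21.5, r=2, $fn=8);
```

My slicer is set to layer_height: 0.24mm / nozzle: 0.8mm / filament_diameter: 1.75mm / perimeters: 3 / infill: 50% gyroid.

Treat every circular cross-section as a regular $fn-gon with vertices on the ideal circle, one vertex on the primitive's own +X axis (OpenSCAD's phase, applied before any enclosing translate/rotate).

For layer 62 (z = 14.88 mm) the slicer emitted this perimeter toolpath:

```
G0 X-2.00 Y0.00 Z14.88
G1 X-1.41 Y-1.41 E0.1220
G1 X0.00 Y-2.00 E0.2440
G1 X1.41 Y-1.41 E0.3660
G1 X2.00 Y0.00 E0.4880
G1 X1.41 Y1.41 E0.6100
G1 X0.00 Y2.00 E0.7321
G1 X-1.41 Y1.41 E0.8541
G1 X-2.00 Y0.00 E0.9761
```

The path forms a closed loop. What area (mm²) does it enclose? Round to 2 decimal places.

11.28 mm²

Apply the shoelace formula to the sequence of (X, Y) vertices; enclosed area = 11.28 mm².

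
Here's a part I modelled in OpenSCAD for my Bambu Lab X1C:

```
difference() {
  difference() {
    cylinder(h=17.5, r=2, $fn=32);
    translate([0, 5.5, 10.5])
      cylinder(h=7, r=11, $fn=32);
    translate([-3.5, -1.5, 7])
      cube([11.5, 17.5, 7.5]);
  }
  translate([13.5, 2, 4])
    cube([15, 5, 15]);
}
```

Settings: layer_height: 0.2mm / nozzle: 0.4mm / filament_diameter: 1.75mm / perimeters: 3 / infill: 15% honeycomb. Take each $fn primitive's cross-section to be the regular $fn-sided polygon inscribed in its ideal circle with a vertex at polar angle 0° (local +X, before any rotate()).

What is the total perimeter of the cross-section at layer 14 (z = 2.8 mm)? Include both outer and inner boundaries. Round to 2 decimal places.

12.55 mm

At z = 2.8 mm: the r=2 cylinder gives a regular 32-gon of circumradius 2 (constant along its height) (perimeter = 2·32·2.000·sin(180°/32) = 12.55 mm); the cylinder at (0, 5.5) is not intersected at this z (z outside [10.5, 17.5]); the cube at (-3.5, -1.5) does not reach this height (z outside [7, 14.5]); Subtracting the remaining from the first: none of the subtracted shapes is present at this height, so the r=2 cylinder is unchanged — boundary = 12.55 mm; the cube at (13.5, 2) does not reach this height (z outside [4, 19]); Subtracting the remaining from the first: none of the subtracted shapes is present at this height, so the result so far is unchanged — boundary = 12.55 mm. Overall, the cross-section is a single solid region. Total boundary length (outer) = 12.55 mm.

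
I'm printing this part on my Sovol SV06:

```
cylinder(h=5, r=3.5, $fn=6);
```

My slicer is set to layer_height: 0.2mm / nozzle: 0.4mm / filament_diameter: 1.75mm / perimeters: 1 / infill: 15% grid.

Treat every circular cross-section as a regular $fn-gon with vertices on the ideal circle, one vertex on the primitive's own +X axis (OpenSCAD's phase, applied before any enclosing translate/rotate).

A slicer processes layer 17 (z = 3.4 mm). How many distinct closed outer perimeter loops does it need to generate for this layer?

At z = 3.4 mm: the r=3.5 cylinder gives a regular 6-gon of circumradius 3.5 (constant along its height). The result has 1 disconnected region.

1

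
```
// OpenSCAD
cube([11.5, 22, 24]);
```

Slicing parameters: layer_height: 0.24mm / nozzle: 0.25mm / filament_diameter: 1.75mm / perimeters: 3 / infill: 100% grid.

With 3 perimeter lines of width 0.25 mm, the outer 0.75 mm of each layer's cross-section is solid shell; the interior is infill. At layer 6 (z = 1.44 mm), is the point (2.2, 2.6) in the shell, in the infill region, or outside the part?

At z = 1.44 mm: the cube (footprint 11.5×22) is included at this height. Overall, the cross-section is a single solid region. The nearest boundary edge runs (0.00, 22.00)→(0.00, 0.00); distance from the point to it = 2.20 mm. The point is inside the cross-section and 2.20 mm from the nearest boundary — more than the 0.75 mm shell width (3 × 0.25), so it's in the infill interior.

infill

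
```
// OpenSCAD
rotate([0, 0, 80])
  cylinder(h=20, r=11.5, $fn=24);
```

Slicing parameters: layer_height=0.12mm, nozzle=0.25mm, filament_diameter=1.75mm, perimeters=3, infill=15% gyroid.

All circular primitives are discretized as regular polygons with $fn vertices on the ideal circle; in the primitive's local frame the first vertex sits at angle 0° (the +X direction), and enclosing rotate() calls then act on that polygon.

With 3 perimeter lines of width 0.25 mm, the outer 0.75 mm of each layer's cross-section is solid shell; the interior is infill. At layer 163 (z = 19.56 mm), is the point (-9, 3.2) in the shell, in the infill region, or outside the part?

At z = 19.56 mm: the cylinder: section is a regular 24-gon, circumradius r=11.5; (whole slice rotated 80° about Z — lengths, areas and connectivity unchanged). Overall, the cross-section is a single solid region. Undo the 80° rotation: the query point maps to (1.589, 9.419) in the un-rotated model frame. The nearest boundary edge runs (2.98, 11.11)→(0.00, 11.50); distance from the point to it = 1.86 mm. The point is inside the cross-section and 1.86 mm from the nearest boundary — more than the 0.75 mm shell width (3 × 0.25), so it's in the infill interior.

infill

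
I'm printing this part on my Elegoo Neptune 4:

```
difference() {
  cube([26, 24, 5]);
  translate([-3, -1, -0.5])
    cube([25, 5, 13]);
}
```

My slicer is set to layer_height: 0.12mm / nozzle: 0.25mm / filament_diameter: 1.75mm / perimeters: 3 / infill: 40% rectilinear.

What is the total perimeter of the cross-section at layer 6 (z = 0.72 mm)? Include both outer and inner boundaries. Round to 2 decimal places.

100.00 mm

At z = 0.72 mm: the cube is present — its section is the full 26×24 rectangle (perimeter 100.00 mm); the 25×5 cube at (-3, -1) contributes its full rectangle (perimeter 60.00 mm); Subtracting the remaining from the first: starting from the 26×24 cube, the 25×5 cube at (-3, -1) partially overlaps it — only the 88.00 mm² overlap (of its 125.00 mm²) is removed, clipping the outline — boundary = 100.00 mm. Overall, the cross-section is a single solid region. Total boundary length (outer) = 100.00 mm.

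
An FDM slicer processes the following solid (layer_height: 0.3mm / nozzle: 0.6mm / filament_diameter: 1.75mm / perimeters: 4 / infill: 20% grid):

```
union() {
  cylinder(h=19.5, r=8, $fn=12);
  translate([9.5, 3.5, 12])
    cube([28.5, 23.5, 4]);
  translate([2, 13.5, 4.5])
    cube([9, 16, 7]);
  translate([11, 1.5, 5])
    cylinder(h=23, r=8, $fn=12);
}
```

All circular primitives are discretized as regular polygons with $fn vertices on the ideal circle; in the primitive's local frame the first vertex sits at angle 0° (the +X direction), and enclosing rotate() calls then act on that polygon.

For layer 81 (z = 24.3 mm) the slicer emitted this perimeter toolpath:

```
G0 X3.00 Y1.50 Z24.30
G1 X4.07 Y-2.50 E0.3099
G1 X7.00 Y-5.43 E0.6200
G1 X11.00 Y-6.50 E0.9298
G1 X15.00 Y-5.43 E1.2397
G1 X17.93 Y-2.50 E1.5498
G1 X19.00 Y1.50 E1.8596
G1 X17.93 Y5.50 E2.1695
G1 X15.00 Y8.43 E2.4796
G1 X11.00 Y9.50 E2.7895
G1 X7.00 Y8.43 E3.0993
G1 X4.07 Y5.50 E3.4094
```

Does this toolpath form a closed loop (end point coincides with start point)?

no

Start point (G0): (3.00, 1.50). End point (last G1): the path does not return to the start — open.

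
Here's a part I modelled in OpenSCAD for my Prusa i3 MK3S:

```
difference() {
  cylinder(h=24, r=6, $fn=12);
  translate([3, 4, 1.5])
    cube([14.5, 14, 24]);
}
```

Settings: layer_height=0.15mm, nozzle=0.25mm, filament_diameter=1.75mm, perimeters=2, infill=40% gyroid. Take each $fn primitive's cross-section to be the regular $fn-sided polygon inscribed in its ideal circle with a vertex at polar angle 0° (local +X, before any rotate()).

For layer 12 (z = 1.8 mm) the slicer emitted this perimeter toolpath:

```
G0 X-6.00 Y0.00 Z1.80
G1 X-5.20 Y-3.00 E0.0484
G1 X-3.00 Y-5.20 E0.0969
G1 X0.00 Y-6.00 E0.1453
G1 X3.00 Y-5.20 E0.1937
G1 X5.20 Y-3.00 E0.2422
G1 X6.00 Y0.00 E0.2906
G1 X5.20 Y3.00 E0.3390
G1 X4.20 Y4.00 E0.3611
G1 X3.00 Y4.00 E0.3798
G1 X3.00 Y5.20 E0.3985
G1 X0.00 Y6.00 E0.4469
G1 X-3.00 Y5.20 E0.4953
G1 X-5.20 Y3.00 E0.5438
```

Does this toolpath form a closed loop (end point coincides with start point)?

Start point (G0): (-6.00, 0.00). End point (last G1): the path does not return to the start — open.

no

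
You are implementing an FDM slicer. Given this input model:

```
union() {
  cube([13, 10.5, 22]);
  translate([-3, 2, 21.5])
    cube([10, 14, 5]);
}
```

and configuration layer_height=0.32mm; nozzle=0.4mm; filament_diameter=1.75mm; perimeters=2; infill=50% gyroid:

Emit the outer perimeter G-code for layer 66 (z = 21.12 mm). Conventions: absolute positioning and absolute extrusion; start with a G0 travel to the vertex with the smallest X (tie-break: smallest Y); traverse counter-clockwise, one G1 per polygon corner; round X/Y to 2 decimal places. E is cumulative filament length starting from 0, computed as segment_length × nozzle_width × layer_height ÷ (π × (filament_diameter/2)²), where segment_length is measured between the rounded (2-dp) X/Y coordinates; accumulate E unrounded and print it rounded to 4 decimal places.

At z = 21.12 mm: the 13×10.5 cube contributes its full rectangle; the cube at (-3, 2) is absent (z outside [21.5, 26.5]); Merging all regions: only the 13×10.5 cube is present, so the union is just that shape — 1 connected region. The outline is a single polygon with 4 vertices. Extrusion per mm of travel: 0.4 × 0.32 / (π × 0.875²) = 0.053216. Accumulating E over each segment gives final E = 2.5012.

G0 X0.00 Y0.00 Z21.12
G1 X13.00 Y0.00 E0.6918
G1 X13.00 Y10.50 E1.2506
G1 X0.00 Y10.50 E1.9424
G1 X0.00 Y0.00 E2.5012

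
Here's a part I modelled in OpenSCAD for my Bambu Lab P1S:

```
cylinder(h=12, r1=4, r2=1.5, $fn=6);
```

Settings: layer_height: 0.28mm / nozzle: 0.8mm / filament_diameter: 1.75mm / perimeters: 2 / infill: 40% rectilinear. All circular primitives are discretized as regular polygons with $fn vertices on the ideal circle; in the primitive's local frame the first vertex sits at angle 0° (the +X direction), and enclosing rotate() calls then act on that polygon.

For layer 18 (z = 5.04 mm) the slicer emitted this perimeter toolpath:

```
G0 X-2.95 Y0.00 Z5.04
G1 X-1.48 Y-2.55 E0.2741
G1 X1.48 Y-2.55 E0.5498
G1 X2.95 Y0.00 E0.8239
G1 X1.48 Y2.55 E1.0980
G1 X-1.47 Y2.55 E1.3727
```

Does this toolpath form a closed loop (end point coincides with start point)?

no

Start point (G0): (-2.95, 0.00). End point (last G1): the path does not return to the start — open.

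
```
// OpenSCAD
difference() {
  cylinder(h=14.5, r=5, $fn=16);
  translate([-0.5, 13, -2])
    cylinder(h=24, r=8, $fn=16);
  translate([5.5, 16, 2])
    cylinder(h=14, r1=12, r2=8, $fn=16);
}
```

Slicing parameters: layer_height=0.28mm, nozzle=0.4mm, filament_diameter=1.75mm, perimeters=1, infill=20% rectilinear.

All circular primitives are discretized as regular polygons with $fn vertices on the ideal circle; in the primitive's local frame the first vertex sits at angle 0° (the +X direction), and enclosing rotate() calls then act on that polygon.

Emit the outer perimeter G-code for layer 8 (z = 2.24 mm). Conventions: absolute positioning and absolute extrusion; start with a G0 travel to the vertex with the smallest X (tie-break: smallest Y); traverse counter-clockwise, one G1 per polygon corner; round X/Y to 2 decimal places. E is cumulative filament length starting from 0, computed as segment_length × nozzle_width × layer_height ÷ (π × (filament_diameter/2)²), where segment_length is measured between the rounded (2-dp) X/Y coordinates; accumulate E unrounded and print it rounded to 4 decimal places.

G0 X-5.00 Y0.00 Z2.24
G1 X-4.62 Y-1.91 E0.0907
G1 X-3.54 Y-3.54 E0.1817
G1 X-1.91 Y-4.62 E0.2728
G1 X0.00 Y-5.00 E0.3635
G1 X1.91 Y-4.62 E0.4541
G1 X3.54 Y-3.54 E0.5452
G1 X4.62 Y-1.91 E0.6362
G1 X5.00 Y0.00 E0.7269
G1 X4.62 Y1.91 E0.8176
G1 X3.54 Y3.54 E0.9086
G1 X1.91 Y4.62 E0.9997
G1 X0.00 Y5.00 E1.0904
G1 X-1.91 Y4.62 E1.1811
G1 X-3.54 Y3.54 E1.2721
G1 X-4.62 Y1.91 E1.3632
G1 X-5.00 Y0.00 E1.4538

At z = 2.24 mm: the r=5 cylinder gives a regular 16-gon of circumradius 5 (constant along its height); the r=8 cylinder at (-0.5, 13) contributes a regular 16-gon of circumradius 8; the cone at (5.5, 16): at t=0.017 of its height the radius interpolates to r₁+(r₂−r₁)t = 11.931, giving a regular 16-gon of that circumradius; Subtracting the remaining from the first: starting from the r=5 cylinder, the r=8 cylinder at (-0.5, 13) misses the remaining region (no effect); the cone at (5.5, 16) misses the remaining region (no effect) — 1 connected region. The outline is a single polygon with 16 vertices. Extrusion per mm of travel: 0.4 × 0.28 / (π × 0.875²) = 0.046564. Accumulating E over each segment gives final E = 1.4538.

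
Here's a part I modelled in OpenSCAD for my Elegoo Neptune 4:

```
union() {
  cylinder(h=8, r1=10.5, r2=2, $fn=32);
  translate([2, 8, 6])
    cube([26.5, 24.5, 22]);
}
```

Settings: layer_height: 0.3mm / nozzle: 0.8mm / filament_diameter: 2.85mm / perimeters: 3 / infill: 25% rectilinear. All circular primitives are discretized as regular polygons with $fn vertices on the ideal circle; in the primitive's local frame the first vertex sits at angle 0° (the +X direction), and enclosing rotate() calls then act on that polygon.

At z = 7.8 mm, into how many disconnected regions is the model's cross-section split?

2

At z = 7.8 mm: the cone: at t=0.975 of its height the radius interpolates to r₁+(r₂−r₁)t = 2.213, giving a regular 32-gon of that circumradius; the cube at (2, 8) is present — its section is the full 26.5×24.5 rectangle; Combining (union): the 2 present regions are separate (no shared area or edge), so areas and boundary lengths simply add and each stays a separate island — 2 connected regions. The result has 2 disconnected regions.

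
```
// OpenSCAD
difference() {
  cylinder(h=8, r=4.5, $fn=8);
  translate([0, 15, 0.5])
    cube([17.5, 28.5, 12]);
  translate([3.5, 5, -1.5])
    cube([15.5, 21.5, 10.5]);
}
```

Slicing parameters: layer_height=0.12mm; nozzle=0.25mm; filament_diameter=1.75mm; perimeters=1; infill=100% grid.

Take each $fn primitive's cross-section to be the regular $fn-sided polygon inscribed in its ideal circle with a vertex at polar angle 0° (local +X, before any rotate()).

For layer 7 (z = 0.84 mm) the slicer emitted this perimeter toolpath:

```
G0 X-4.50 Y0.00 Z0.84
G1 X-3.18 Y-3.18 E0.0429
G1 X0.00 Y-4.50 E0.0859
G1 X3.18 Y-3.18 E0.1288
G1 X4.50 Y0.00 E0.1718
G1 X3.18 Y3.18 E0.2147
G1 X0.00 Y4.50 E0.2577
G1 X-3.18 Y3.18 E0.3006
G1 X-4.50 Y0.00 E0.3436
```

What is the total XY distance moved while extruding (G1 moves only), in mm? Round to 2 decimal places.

Sum the Euclidean lengths of each G1 segment: total = 27.54 mm.

27.54 mm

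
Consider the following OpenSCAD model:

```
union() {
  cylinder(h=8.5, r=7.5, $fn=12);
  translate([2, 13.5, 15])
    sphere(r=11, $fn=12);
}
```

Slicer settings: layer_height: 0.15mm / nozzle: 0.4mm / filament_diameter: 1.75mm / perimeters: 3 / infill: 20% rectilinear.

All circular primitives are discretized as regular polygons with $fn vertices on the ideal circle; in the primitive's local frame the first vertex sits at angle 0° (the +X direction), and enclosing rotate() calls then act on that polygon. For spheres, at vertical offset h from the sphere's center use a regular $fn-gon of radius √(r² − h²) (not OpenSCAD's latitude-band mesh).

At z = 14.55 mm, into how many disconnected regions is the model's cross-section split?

1

At z = 14.55 mm: the cylinder does not reach this height (z outside [0, 8.5]); the r=11 sphere at (2, 13.5) contributes a regular 12-gon of circumradius √(11²−0.45²) = 10.991; Combining (union): only the r=11 sphere at (2, 13.5) is present, so the union is just that shape — 1 connected region. The result has 1 disconnected region.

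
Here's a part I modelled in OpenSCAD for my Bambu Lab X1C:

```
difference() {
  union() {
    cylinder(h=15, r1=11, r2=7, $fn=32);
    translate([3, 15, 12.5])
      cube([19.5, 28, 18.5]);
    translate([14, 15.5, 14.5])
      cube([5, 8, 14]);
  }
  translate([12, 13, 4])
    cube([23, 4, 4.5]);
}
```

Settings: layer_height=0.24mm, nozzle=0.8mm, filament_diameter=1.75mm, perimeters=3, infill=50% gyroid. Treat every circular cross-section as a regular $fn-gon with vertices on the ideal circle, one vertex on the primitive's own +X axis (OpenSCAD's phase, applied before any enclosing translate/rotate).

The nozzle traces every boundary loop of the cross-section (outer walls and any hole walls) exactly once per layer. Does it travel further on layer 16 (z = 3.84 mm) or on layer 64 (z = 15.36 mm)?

layer 64 (z = 15.36 mm)

Layer 16 (z = 3.84): the cone (r1=11→r2=7) has section circumradius 9.976 here — a regular 32-gon (perimeter = 2·32·9.976·sin(180°/32) = 62.58 mm); the cube at (3, 15) does not reach this height (z outside [12.5, 31]); the cube at (14, 15.5) does not reach this height (z outside [14.5, 28.5]); Taking the union: only the cone is present, so the union is just that shape — boundary = 62.58 mm; the cube at (12, 13) is not intersected at this z (z outside [4, 8.5]); After the difference (first − rest): none of the subtracted shapes is present at this height, so that combined region is unchanged — boundary = 62.58 mm. So its perimeter = 62.58 mm. Layer 64 (z = 15.36): the cone is absent (z outside [0, 15]); the cube at (3, 15) (footprint 19.5×28) is included at this height (perimeter 95.00 mm); the 5×8 cube at (14, 15.5) contributes its full rectangle (perimeter 26.00 mm); Merging all regions: the 5×8 cube at (14, 15.5) lies entirely inside the 19.5×28 cube at (3, 15), so the union is just the 19.5×28 cube at (3, 15) — boundary = 95.00 mm; the cube at (12, 13) does not reach this height (z outside [4, 8.5]); After the difference (first − rest): none of the subtracted shapes is present at this height, so the result so far is unchanged — boundary = 95.00 mm. So its perimeter = 95.00 mm. Layer 64 is larger (95.00 vs 62.58 mm).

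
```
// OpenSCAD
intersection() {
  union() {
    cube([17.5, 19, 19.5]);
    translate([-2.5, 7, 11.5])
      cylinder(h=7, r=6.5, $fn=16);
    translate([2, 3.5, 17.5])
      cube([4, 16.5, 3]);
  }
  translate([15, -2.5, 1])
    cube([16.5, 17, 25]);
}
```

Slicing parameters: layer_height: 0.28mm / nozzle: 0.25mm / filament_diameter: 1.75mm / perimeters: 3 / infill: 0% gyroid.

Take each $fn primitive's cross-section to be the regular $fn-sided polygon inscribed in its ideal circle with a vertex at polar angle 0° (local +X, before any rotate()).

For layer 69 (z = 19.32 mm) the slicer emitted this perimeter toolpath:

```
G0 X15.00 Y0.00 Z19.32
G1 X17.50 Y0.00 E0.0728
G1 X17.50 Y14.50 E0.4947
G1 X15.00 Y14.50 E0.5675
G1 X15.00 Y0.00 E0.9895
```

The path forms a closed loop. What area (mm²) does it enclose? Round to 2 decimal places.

36.25 mm²

Apply the shoelace formula to the sequence of (X, Y) vertices; enclosed area = 36.25 mm².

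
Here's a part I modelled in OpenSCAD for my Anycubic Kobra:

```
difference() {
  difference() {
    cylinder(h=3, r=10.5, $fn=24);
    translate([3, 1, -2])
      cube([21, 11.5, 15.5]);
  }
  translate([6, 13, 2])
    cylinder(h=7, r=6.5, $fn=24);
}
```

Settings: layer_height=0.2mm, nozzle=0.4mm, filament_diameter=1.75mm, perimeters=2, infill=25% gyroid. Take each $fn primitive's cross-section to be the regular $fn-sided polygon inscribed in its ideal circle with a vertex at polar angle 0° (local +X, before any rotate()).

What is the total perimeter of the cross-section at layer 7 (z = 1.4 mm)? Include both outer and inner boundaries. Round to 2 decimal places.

At z = 1.4 mm: the r=10.5 cylinder contributes a regular 24-gon of circumradius 10.5 (perimeter = 2·24·10.500·sin(180°/24) = 65.79 mm); the 21×11.5 cube at (3, 1) contributes its full rectangle (perimeter 65.00 mm); After the difference (first − rest): starting from the r=10.5 cylinder, the 21×11.5 cube at (3, 1) partially overlaps it — only the 47.27 mm² overlap (of its 241.50 mm²) is removed, clipping the outline — boundary = 69.79 mm; the cylinder at (6, 13) is not intersected at this z (z outside [2, 9]); Taking the first minus the rest: none of the subtracted shapes is present at this height, so the result so far is unchanged — boundary = 69.79 mm. Overall, the cross-section is a single solid region. Total boundary length (outer) = 69.79 mm.

69.79 mm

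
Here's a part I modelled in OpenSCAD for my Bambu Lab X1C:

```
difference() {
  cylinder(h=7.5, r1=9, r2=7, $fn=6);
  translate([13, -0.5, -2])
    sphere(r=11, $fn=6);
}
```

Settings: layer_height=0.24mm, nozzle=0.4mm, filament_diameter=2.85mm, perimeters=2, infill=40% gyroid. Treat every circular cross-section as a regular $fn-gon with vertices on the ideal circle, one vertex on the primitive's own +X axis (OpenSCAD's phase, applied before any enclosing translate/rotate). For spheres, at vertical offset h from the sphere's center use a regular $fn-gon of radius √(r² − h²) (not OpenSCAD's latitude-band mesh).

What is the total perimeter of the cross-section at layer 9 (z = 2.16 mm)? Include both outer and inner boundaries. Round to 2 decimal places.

50.54 mm

At z = 2.16 mm: the cone contributes a regular 6-gon of circumradius 8.424 (interpolated between r1=9 and r2=7 at t=0.288) (perimeter = 2·6·8.424·sin(180°/6) = 50.54 mm); the sphere at (13, -0.5): section is a regular 6-gon, circumradius = √(r²−h²) = √(11²−4.16²) = 10.183 (perimeter = 2·6·10.183·sin(180°/6) = 61.10 mm); Subtracting the remaining from the first: starting from the cone, the r=11 sphere at (13, -0.5) partially overlaps it — only the 27.15 mm² overlap (of its 269.41 mm²) is removed, clipping the outline — boundary = 50.54 mm. Overall, the cross-section is a single solid region. Total boundary length (outer) = 50.54 mm.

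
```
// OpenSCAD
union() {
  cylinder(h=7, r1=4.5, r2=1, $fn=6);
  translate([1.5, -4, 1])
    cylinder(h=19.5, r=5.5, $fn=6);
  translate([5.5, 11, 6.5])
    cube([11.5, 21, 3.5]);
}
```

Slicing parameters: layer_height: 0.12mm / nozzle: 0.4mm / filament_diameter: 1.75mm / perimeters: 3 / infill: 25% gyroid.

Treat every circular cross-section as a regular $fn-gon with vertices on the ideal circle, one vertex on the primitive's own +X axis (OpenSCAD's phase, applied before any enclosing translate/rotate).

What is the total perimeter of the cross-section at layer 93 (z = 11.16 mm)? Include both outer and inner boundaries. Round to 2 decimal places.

33.00 mm

At z = 11.16 mm: the cone is absent (z outside [0, 7]); the cylinder at (1.5, -4): section is a regular 6-gon, circumradius r=5.5 (perimeter = 2·6·5.500·sin(180°/6) = 33.00 mm); the cube at (5.5, 11) is not intersected at this z (z outside [6.5, 10]); Merging all regions: only the r=5.5 cylinder at (1.5, -4) is present, so the union is just that shape — boundary = 33.00 mm. Overall, the cross-section is a single solid region. Total boundary length (outer) = 33.00 mm.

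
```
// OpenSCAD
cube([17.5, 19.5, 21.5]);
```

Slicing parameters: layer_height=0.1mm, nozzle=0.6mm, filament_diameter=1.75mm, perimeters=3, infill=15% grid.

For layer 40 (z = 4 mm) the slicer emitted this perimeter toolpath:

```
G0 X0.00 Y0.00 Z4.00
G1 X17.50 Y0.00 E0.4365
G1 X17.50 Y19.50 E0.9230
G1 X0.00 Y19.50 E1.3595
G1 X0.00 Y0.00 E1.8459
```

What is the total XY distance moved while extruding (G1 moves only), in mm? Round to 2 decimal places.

Sum the Euclidean lengths of each G1 segment: total = 74.00 mm.

74.00 mm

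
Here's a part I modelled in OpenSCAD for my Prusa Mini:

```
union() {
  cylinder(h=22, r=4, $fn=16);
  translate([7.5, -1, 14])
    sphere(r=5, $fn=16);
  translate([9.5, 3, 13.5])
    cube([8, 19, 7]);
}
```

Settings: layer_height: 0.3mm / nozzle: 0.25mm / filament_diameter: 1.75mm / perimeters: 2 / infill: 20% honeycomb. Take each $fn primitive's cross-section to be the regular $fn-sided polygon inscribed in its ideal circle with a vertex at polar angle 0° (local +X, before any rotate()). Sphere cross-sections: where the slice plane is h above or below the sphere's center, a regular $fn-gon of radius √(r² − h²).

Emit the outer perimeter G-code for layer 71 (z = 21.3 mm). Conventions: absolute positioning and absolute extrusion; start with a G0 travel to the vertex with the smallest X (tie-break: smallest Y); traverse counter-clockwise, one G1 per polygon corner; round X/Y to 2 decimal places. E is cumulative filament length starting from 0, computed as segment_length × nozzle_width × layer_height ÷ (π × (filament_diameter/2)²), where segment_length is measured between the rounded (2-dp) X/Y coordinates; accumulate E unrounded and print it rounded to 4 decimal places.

G0 X-4.00 Y0.00 Z21.30
G1 X-3.70 Y-1.53 E0.0486
G1 X-2.83 Y-2.83 E0.0974
G1 X-1.53 Y-3.70 E0.1462
G1 X0.00 Y-4.00 E0.1948
G1 X1.53 Y-3.70 E0.2434
G1 X2.83 Y-2.83 E0.2922
G1 X3.70 Y-1.53 E0.3410
G1 X4.00 Y0.00 E0.3896
G1 X3.70 Y1.53 E0.4382
G1 X2.83 Y2.83 E0.4870
G1 X1.53 Y3.70 E0.5357
G1 X0.00 Y4.00 E0.5843
G1 X-1.53 Y3.70 E0.6330
G1 X-2.83 Y2.83 E0.6817
G1 X-3.70 Y1.53 E0.7305
G1 X-4.00 Y0.00 E0.7791

At z = 21.3 mm: the r=4 cylinder gives a regular 16-gon of circumradius 4 (constant along its height); the sphere at (7.5, -1) is not intersected at this z (|z−center|=7.300 > r=5); the cube at (9.5, 3) does not reach this height (z outside [13.5, 20.5]); Taking the union: only the r=4 cylinder is present, so the union is just that shape — 1 connected region. The outline is a single polygon with 16 vertices. Extrusion per mm of travel: 0.25 × 0.3 / (π × 0.875²) = 0.031181. Accumulating E over each segment gives final E = 0.7791.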